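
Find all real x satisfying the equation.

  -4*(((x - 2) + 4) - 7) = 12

Step 1. [-4*(((x - 2) + 4) - 7) = 12] -4 out front; divide by -4, so div: ((x - 2) + 4) - 7 = -3.
Step 2. [((x - 2) + 4) - 7 = -3] the outer -7 inverts by adding 7 ⇒ sub: (x - 2) + 4 = 4.
Step 3. [(x - 2) + 4 = 4] peel the +4: subtract 4 from each side ⇒ sub: x - 2 = 0.
Step 4. [x - 2 = 0] 2 comes off first (add 2), so sub: x = 2.

Answer: x ∈ {2}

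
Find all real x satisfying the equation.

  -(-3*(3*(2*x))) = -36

Step 1. [-(-3*(3*(2*x))) = -36] leading − — multiply by −1 ⇒ neg: -3*(3*(2*x)) = 36.
Step 2. [-3*(3*(2*x)) = 36] leading coefficient -3: divide by -3, so div: 3*(2*x) = -12.
Step 3. [3*(2*x) = -12] leading coefficient 3: divide by 3. So div: 2*x = -4.
Step 4. [2*x = -4] 2 out front; divide by 2. So div: x = -2.

Answer: x ∈ {-2}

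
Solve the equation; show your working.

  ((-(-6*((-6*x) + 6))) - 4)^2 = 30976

Step 1. [((-(-6*((-6*x) + 6))) - 4)^2 = 30976] LHS squared, RHS 30976 ≥ 0: apply √ (±), so sqrt: (-(-6*((-6*x) + 6))) - 4 = 176 or -176.
Step 2. [(-(-6*((-6*x) + 6))) - 4 = 176 or -176] add 4: x sits inside (… - 4), so sub: -(-6*((-6*x) + 6)) = 180 or -172.
Step 3. [-(-6*((-6*x) + 6)) = 180 or -172] LHS negated; negate both sides ⇒ neg: -6*((-6*x) + 6) = -180 or 172.
Step 4. [-6*((-6*x) + 6) = -180 or 172] -6·(inner) — divide through by -6 ⇒ div: (-6*x) + 6 = 30 or -86/3.
Step 5. [(-6*x) + 6 = 30 or -86/3] subtract 6: x sits inside (… + 6). So sub: -6*x = 24 or -104/3.
Step 6. [-6*x = 24 or -104/3] leading coefficient -6: divide by -6. So div: x = -4 or 52/9.

Answer: x ∈ {-4, 52/9}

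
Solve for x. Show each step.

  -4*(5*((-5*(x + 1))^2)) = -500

Step 1. [-4*(5*((-5*(x + 1))^2)) = -500] -4 out front; divide by -4, so div: 5*((-5*(x + 1))^2) = 125.
Step 2. [5*((-5*(x + 1))^2) = 125] 5 out front; divide by 5, so div: (-5*(x + 1))^2 = 25.
Step 3. [(-5*(x + 1))^2 = 25] √ both sides: 25 ≥ 0 gives two branches ⇒ sqrt: -5*(x + 1) = 5 or -5.
Step 4. [-5*(x + 1) = 5 or -5] -5 out front; divide by -5 ⇒ div: x + 1 = -1 or 1.
Step 5. [x + 1 = -1 or 1] +1 is outermost — subtract 1 both sides ⇒ sub: x = -2 or 0.

Answer: x ∈ {-2, 0}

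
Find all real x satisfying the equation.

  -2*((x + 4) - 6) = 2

Step 1. [-2*((x + 4) - 6) = 2] -2·(inner) — divide through by -2 ⇒ div: (x + 4) - 6 = -1.
Step 2. [(x + 4) - 6 = -1] add 6: x sits inside (… - 6). So sub: x + 4 = 5.
Step 3. [x + 4 = 5] the outer +4 inverts by subtracting 4 ⇒ sub: x = 1.

Answer: x ∈ {1}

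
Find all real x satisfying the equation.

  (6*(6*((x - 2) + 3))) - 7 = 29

Step 1. [(6*(6*((x - 2) + 3))) - 7 = 29] the outer -7 inverts by adding 7 ⇒ sub: 6*(6*((x - 2) + 3)) = 36.
Step 2. [6*(6*((x - 2) + 3)) = 36] 6 out front; divide by 6. So div: 6*((x - 2) + 3) = 6.
Step 3. [6*((x - 2) + 3) = 6] 6·(inner) — divide through by 6 ⇒ div: (x - 2) + 3 = 1.
Step 4. [(x - 2) + 3 = 1] peel the +3: subtract 3 from each side, so sub: x - 2 = -2.
Step 5. [x - 2 = -2] peel the -2: add 2 from each side, so sub: x = 0.

Answer: x ∈ {0}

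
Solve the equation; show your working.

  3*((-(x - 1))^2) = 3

Step 1. [3*((-(x - 1))^2) = 3] 3·(inner) — divide through by 3 ⇒ div: (-(x - 1))^2 = 1.
Step 2. [(-(x - 1))^2 = 1] √ both sides: 1 ≥ 0 gives two branches. So sqrt: -(x - 1) = 1 or -1.
Step 3. [-(x - 1) = 1 or -1] leading − — multiply by −1 ⇒ neg: x - 1 = -1 or 1.
Step 4. [x - 1 = -1 or 1] the outer -1 inverts by adding 1, so sub: x = 0 or 2.

Answer: x ∈ {0, 2}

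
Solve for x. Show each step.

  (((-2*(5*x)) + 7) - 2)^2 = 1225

Step 1. [(((-2*(5*x)) + 7) - 2)^2 = 1225] LHS squared, RHS 1225 ≥ 0: apply √ (±). So sqrt: ((-2*(5*x)) + 7) - 2 = 35 or -35.
Step 2. [((-2*(5*x)) + 7) - 2 = 35 or -35] peel the -2: add 2 from each side ⇒ sub: (-2*(5*x)) + 7 = 37 or -33.
Step 3. [(-2*(5*x)) + 7 = 37 or -33] the outer +7 inverts by subtracting 7 ⇒ sub: -2*(5*x) = 30 or -40.
Step 4. [-2*(5*x) = 30 or -40] -2 out front; divide by -2, so div: 5*x = -15 or 20.
Step 5. [5*x = -15 or 20] LHS = 5·(…); ÷5 both sides ⇒ div: x = -3 or 4.

Answer: x ∈ {-3, 4}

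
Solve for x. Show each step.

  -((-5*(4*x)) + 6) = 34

Step 1. [-((-5*(4*x)) + 6) = 34] leading − — multiply by −1, so neg: (-5*(4*x)) + 6 = -34.
Step 2. [(-5*(4*x)) + 6 = -34] +6 is outermost — subtract 6 both sides, so sub: -5*(4*x) = -40.
Step 3. [-5*(4*x) = -40] -5 out front; divide by -5, so div: 4*x = 8.
Step 4. [4*x = 8] leading coefficient 4: divide by 4. So div: x = 2.

Answer: x ∈ {2}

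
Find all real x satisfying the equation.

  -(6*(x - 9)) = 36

Step 1. [-(6*(x - 9)) = 36] LHS negated; negate both sides, so neg: 6*(x - 9) = -36.
Step 2. [6*(x - 9) = -36] 6 out front; divide by 6, so div: x - 9 = -6.
Step 3. [x - 9 = -6] add 9: x sits inside (… - 9), so sub: x = 3.

Answer: x ∈ {3}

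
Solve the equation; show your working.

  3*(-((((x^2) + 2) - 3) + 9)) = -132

Step 1. [3*(-((((x^2) + 2) - 3) + 9)) = -132] leading coefficient 3: divide by 3. So div: -((((x^2) + 2) - 3) + 9) = -44.
Step 2. [-((((x^2) + 2) - 3) + 9) = -44] LHS negated; negate both sides ⇒ neg: (((x^2) + 2) - 3) + 9 = 44.
Step 3. [(((x^2) + 2) - 3) + 9 = 44] peel the +9: subtract 9 from each side. So sub: ((x^2) + 2) - 3 = 35.
Step 4. [((x^2) + 2) - 3 = 35] the outer -3 inverts by adding 3, so sub: (x^2) + 2 = 38.
Step 5. [(x^2) + 2 = 38] +2 is outermost — subtract 2 both sides ⇒ sub: x^2 = 36.
Step 6. [x^2 = 36] 36 ≥ 0, LHS is (·)² — take ±√, so sqrt: x = 6 or -6.

Answer: x ∈ {-6, 6}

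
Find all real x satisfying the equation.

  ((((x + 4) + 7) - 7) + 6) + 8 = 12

Step 1. [((((x + 4) + 7) - 7) + 6) + 8 = 12] 8 comes off first (subtract 8) ⇒ sub: (((x + 4) + 7) - 7) + 6 = 4.
Step 2. [(((x + 4) + 7) - 7) + 6 = 4] the outer +6 inverts by subtracting 6, so sub: ((x + 4) + 7) - 7 = -2.
Step 3. [((x + 4) + 7) - 7 = -2] add 7: x sits inside (… - 7) ⇒ sub: (x + 4) + 7 = 5.
Step 4. [(x + 4) + 7 = 5] peel the +7: subtract 7 from each side ⇒ sub: x + 4 = -2.
Step 5. [x + 4 = -2] the outer +4 inverts by subtracting 4. So sub: x = -6.

Answer: x ∈ {-6}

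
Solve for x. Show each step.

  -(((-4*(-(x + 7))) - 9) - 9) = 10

Step 1. [-(((-4*(-(x + 7))) - 9) - 9) = 10] LHS negated; negate both sides, so neg: ((-4*(-(x + 7))) - 9) - 9 = -10.
Step 2. [((-4*(-(x + 7))) - 9) - 9 = -10] -9 is outermost — add 9 both sides, so sub: (-4*(-(x + 7))) - 9 = -1.
Step 3. [(-4*(-(x + 7))) - 9 = -1] the outer -9 inverts by adding 9 ⇒ sub: -4*(-(x + 7)) = 8.
Step 4. [-4*(-(x + 7)) = 8] LHS = -4·(…); ÷-4 both sides ⇒ div: -(x + 7) = -2.
Step 5. [-(x + 7) = -2] LHS negated; negate both sides, so neg: x + 7 = 2.
Step 6. [x + 7 = 2] 7 comes off first (subtract 7) ⇒ sub: x = -5.

Answer: x ∈ {-5}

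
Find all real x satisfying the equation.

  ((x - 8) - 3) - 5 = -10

Step 1. [((x - 8) - 3) - 5 = -10] -5 is outermost — add 5 both sides. So sub: (x - 8) - 3 = -5.
Step 2. [(x - 8) - 3 = -5] add 3: x sits inside (… - 3), so sub: x - 8 = -2.
Step 3. [x - 8 = -2] -8 is outermost — add 8 both sides ⇒ sub: x = 6.

Answer: x ∈ {6}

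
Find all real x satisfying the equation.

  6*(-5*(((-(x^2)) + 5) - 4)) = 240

Step 1. [6*(-5*(((-(x^2)) + 5) - 4)) = 240] 6·(inner) — divide through by 6, so div: -5*(((-(x^2)) + 5) - 4) = 40.
Step 2. [-5*(((-(x^2)) + 5) - 4) = 40] leading coefficient -5: divide by -5, so div: ((-(x^2)) + 5) - 4 = -8.
Step 3. [((-(x^2)) + 5) - 4 = -8] 4 comes off first (add 4), so sub: (-(x^2)) + 5 = -4.
Step 4. [(-(x^2)) + 5 = -4] the outer +5 inverts by subtracting 5, so sub: -(x^2) = -9.
Step 5. [-(x^2) = -9] flip signs both sides ⇒ neg: x^2 = 9.
Step 6. [x^2 = 9] LHS squared, RHS 9 ≥ 0: apply √ (±), so sqrt: x = 3 or -3.

Answer: x ∈ {-3, 3}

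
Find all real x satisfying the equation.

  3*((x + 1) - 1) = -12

Step 1. [3*((x + 1) - 1) = -12] 3·(inner) — divide through by 3, so div: (x + 1) - 1 = -4.
Step 2. [(x + 1) - 1 = -4] 1 comes off first (add 1) ⇒ sub: x + 1 = -3.
Step 3. [x + 1 = -3] peel the +1: subtract 1 from each side ⇒ sub: x = -4.

Answer: x ∈ {-4}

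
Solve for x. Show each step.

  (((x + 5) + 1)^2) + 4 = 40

Step 1. [(((x + 5) + 1)^2) + 4 = 40] the outer +4 inverts by subtracting 4, so sub: ((x + 5) + 1)^2 = 36.
Step 2. [((x + 5) + 1)^2 = 36] 36 ≥ 0, LHS is (·)² — take ±√, so sqrt: (x + 5) + 1 = 6 or -6.
Step 3. [(x + 5) + 1 = 6 or -6] the outer +1 inverts by subtracting 1, so sub: x + 5 = 5 or -7.
Step 4. [x + 5 = 5 or -7] subtract 5: x sits inside (… + 5) ⇒ sub: x = 0 or -12.

Answer: x ∈ {-12, 0}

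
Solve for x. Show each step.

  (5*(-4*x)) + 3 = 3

Step 1. [(5*(-4*x)) + 3 = 3] peel the +3: subtract 3 from each side, so sub: 5*(-4*x) = 0.
Step 2. [5*(-4*x) = 0] 5·(inner) — divide through by 5, so div: -4*x = 0.
Step 3. [-4*x = 0] -4 out front; divide by -4, so div: x = 0.

Answer: x ∈ {0}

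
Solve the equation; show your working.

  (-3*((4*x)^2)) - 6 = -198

Step 1. [(-3*((4*x)^2)) - 6 = -198] common factor -3 (LHS and -198) — divide through, so factor: ((4*x)^2) + 2 = 66.
Step 2. [((4*x)^2) + 2 = 66] subtract 2: x sits inside (… + 2) ⇒ sub: (4*x)^2 = 64.
Step 3. [(4*x)^2 = 64] 64 ≥ 0, LHS is (·)² — take ±√. So sqrt: 4*x = 8 or -8.
Step 4. [4*x = 8 or -8] LHS = 4·(…); ÷4 both sides. So div: x = 2 or -2.

Answer: x ∈ {-2, 2}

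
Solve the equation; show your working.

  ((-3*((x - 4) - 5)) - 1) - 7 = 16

Step 1. [((-3*((x - 4) - 5)) - 1) - 7 = 16] add 7: x sits inside (… - 7) ⇒ sub: (-3*((x - 4) - 5)) - 1 = 23.
Step 2. [(-3*((x - 4) - 5)) - 1 = 23] 1 comes off first (add 1), so sub: -3*((x - 4) - 5) = 24.
Step 3. [-3*((x - 4) - 5) = 24] divide by the outer -3. So div: (x - 4) - 5 = -8.
Step 4. [(x - 4) - 5 = -8] the outer -5 inverts by adding 5. So sub: x - 4 = -3.
Step 5. [x - 4 = -3] add 4: x sits inside (… - 4). So sub: x = 1.

Answer: x ∈ {1}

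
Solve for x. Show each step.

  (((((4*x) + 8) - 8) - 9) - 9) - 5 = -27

Step 1. [(((((4*x) + 8) - 8) - 9) - 9) - 5 = -27] 5 comes off first (add 5), so sub: ((((4*x) + 8) - 8) - 9) - 9 = -22.
Step 2. [((((4*x) + 8) - 8) - 9) - 9 = -22] add 9: x sits inside (… - 9). So sub: (((4*x) + 8) - 8) - 9 = -13.
Step 3. [(((4*x) + 8) - 8) - 9 = -13] peel the -9: add 9 from each side ⇒ sub: ((4*x) + 8) - 8 = -4.
Step 4. [((4*x) + 8) - 8 = -4] add 8: x sits inside (… - 8) ⇒ sub: (4*x) + 8 = 4.
Step 5. [(4*x) + 8 = 4] the outer +8 inverts by subtracting 8. So sub: 4*x = -4.
Step 6. [4*x = -4] LHS = 4·(…); ÷4 both sides, so div: x = -1.

Answer: x ∈ {-1}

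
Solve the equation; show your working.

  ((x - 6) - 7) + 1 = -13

Step 1. [((x - 6) - 7) + 1 = -13] peel the +1: subtract 1 from each side. So sub: (x - 6) - 7 = -14.
Step 2. [(x - 6) - 7 = -14] 7 comes off first (add 7). So sub: x - 6 = -7.
Step 3. [x - 6 = -7] peel the -6: add 6 from each side. So sub: x = -1.

Answer: x ∈ {-1}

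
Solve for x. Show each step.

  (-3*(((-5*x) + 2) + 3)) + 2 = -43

Step 1. [(-3*(((-5*x) + 2) + 3)) + 2 = -43] subtract 2: x sits inside (… + 2), so sub: -3*(((-5*x) + 2) + 3) = -45.
Step 2. [-3*(((-5*x) + 2) + 3) = -45] -3 out front; divide by -3, so div: ((-5*x) + 2) + 3 = 15.
Step 3. [((-5*x) + 2) + 3 = 15] subtract 3: x sits inside (… + 3). So sub: (-5*x) + 2 = 12.
Step 4. [(-5*x) + 2 = 12] 2 comes off first (subtract 2), so sub: -5*x = 10.
Step 5. [-5*x = 10] -5 out front; divide by -5, so div: x = -2.

Answer: x ∈ {-2}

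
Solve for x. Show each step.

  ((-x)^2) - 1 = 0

Step 1. [((-x)^2) - 1 = 0] the outer -1 inverts by adding 1, so sub: (-x)^2 = 1.
Step 2. [(-x)^2 = 1] LHS squared, RHS 1 ≥ 0: apply √ (±), so sqrt: -x = 1 or -1.
Step 3. [-x = 1 or -1] flip signs both sides ⇒ neg: x = -1 or 1.

Answer: x ∈ {-1, 1}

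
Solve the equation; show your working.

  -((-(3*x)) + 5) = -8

Step 1. [-((-(3*x)) + 5) = -8] leading − — multiply by −1, so neg: (-(3*x)) + 5 = 8.
Step 2. [(-(3*x)) + 5 = 8] +5 is outermost — subtract 5 both sides ⇒ sub: -(3*x) = 3.
Step 3. [-(3*x) = 3] flip signs both sides. So neg: 3*x = -3.
Step 4. [3*x = -3] 3·(inner) — divide through by 3 ⇒ div: x = -1.

Answer: x ∈ {-1}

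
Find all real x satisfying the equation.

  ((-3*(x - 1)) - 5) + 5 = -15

Step 1. [((-3*(x - 1)) - 5) + 5 = -15] the outer +5 inverts by subtracting 5, so sub: (-3*(x - 1)) - 5 = -20.
Step 2. [(-3*(x - 1)) - 5 = -20] peel the -5: add 5 from each side. So sub: -3*(x - 1) = -15.
Step 3. [-3*(x - 1) = -15] divide by the outer -3 ⇒ div: x - 1 = 5.
Step 4. [x - 1 = 5] peel the -1: add 1 from each side, so sub: x = 6.

Answer: x ∈ {6}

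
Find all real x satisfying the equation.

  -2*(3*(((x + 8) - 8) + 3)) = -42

Step 1. [-2*(3*(((x + 8) - 8) + 3)) = -42] leading coefficient -2: divide by -2. So div: 3*(((x + 8) - 8) + 3) = 21.
Step 2. [3*(((x + 8) - 8) + 3) = 21] 3 out front; divide by 3. So div: ((x + 8) - 8) + 3 = 7.
Step 3. [((x + 8) - 8) + 3 = 7] +3 is outermost — subtract 3 both sides ⇒ sub: (x + 8) - 8 = 4.
Step 4. [(x + 8) - 8 = 4] the outer -8 inverts by adding 8 ⇒ sub: x + 8 = 12.
Step 5. [x + 8 = 12] 8 comes off first (subtract 8) ⇒ sub: x = 4.

Answer: x ∈ {4}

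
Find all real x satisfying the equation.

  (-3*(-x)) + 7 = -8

Step 1. [(-3*(-x)) + 7 = -8] the outer +7 inverts by subtracting 7, so sub: -3*(-x) = -15.
Step 2. [-3*(-x) = -15] LHS = -3·(…); ÷-3 both sides. So div: -x = 5.
Step 3. [-x = 5] LHS negated; negate both sides. So neg: x = -5.

Answer: x ∈ {-5}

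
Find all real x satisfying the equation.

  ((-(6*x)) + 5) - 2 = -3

Step 1. [((-(6*x)) + 5) - 2 = -3] -2 is outermost — add 2 both sides, so sub: (-(6*x)) + 5 = -1.
Step 2. [(-(6*x)) + 5 = -1] +5 is outermost — subtract 5 both sides, so sub: -(6*x) = -6.
Step 3. [-(6*x) = -6] flip signs both sides. So neg: 6*x = 6.
Step 4. [6*x = 6] leading coefficient 6: divide by 6 ⇒ div: x = 1.

Answer: x ∈ {1}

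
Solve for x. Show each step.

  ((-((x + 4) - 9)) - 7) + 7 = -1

Step 1. [((-((x + 4) - 9)) - 7) + 7 = -1] +7 is outermost — subtract 7 both sides, so sub: (-((x + 4) - 9)) - 7 = -8.
Step 2. [(-((x + 4) - 9)) - 7 = -8] the outer -7 inverts by adding 7 ⇒ sub: -((x + 4) - 9) = -1.
Step 3. [-((x + 4) - 9) = -1] flip signs both sides. So neg: (x + 4) - 9 = 1.
Step 4. [(x + 4) - 9 = 1] the outer -9 inverts by adding 9. So sub: x + 4 = 10.
Step 5. [x + 4 = 10] 4 comes off first (subtract 4) ⇒ sub: x = 6.

Answer: x ∈ {6}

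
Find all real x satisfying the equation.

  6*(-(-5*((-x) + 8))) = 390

Step 1. [6*(-(-5*((-x) + 8))) = 390] 6·(inner) — divide through by 6 ⇒ div: -(-5*((-x) + 8)) = 65.
Step 2. [-(-5*((-x) + 8)) = 65] flip signs both sides. So neg: -5*((-x) + 8) = -65.
Step 3. [-5*((-x) + 8) = -65] divide by the outer -5 ⇒ div: (-x) + 8 = 13.
Step 4. [(-x) + 8 = 13] 8 comes off first (subtract 8), so sub: -x = 5.
Step 5. [-x = 5] LHS negated; negate both sides ⇒ neg: x = -5.

Answer: x ∈ {-5}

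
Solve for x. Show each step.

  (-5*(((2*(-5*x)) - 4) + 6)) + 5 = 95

Step 1. [(-5*(((2*(-5*x)) - 4) + 6)) + 5 = 95] -5 divides every term; factor it out. So factor: (((2*(-5*x)) - 4) + 6) - 1 = -19.
Step 2. [(((2*(-5*x)) - 4) + 6) - 1 = -19] 1 comes off first (add 1). So sub: ((2*(-5*x)) - 4) + 6 = -18.
Step 3. [((2*(-5*x)) - 4) + 6 = -18] +6 is outermost — subtract 6 both sides ⇒ sub: (2*(-5*x)) - 4 = -24.
Step 4. [(2*(-5*x)) - 4 = -24] 4 comes off first (add 4). So sub: 2*(-5*x) = -20.
Step 5. [2*(-5*x) = -20] 2·(inner) — divide through by 2. So div: -5*x = -10.
Step 6. [-5*x = -10] -5 out front; divide by -5 ⇒ div: x = 2.

Answer: x ∈ {2}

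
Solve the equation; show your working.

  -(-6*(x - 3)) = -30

Step 1. [-(-6*(x - 3)) = -30] leading − — multiply by −1, so neg: -6*(x - 3) = 30.
Step 2. [-6*(x - 3) = 30] -6·(inner) — divide through by -6, so div: x - 3 = -5.
Step 3. [x - 3 = -5] -3 is outermost — add 3 both sides, so sub: x = -2.

Answer: x ∈ {-2}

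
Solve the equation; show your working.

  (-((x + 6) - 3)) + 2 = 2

Step 1. [(-((x + 6) - 3)) + 2 = 2] 2 comes off first (subtract 2). So sub: -((x + 6) - 3) = 0.
Step 2. [-((x + 6) - 3) = 0] LHS negated; negate both sides. So neg: (x + 6) - 3 = 0.
Step 3. [(x + 6) - 3 = 0] peel the -3: add 3 from each side, so sub: x + 6 = 3.
Step 4. [x + 6 = 3] 6 comes off first (subtract 6), so sub: x = -3.

Answer: x ∈ {-3}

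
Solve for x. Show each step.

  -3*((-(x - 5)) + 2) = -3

Step 1. [-3*((-(x - 5)) + 2) = -3] -3·(inner) — divide through by -3 ⇒ div: (-(x - 5)) + 2 = 1.
Step 2. [(-(x - 5)) + 2 = 1] peel the +2: subtract 2 from each side. So sub: -(x - 5) = -1.
Step 3. [-(x - 5) = -1] LHS negated; negate both sides ⇒ neg: x - 5 = 1.
Step 4. [x - 5 = 1] the outer -5 inverts by adding 5 ⇒ sub: x = 6.

Answer: x ∈ {6}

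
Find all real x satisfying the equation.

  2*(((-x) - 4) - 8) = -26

Step 1. [2*(((-x) - 4) - 8) = -26] 2 out front; divide by 2, so div: ((-x) - 4) - 8 = -13.
Step 2. [((-x) - 4) - 8 = -13] 8 comes off first (add 8). So sub: (-x) - 4 = -5.
Step 3. [(-x) - 4 = -5] -4 is outermost — add 4 both sides, so sub: -x = -1.
Step 4. [-x = -1] flip signs both sides ⇒ neg: x = 1.

Answer: x ∈ {1}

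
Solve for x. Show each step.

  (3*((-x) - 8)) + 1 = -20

Step 1. [(3*((-x) - 8)) + 1 = -20] 1 comes off first (subtract 1), so sub: 3*((-x) - 8) = -21.
Step 2. [3*((-x) - 8) = -21] 3·(inner) — divide through by 3, so div: (-x) - 8 = -7.
Step 3. [(-x) - 8 = -7] the outer -8 inverts by adding 8 ⇒ sub: -x = 1.
Step 4. [-x = 1] flip signs both sides. So neg: x = -1.

Answer: x ∈ {-1}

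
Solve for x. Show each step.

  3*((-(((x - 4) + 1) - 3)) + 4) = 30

Step 1. [3*((-(((x - 4) + 1) - 3)) + 4) = 30] leading coefficient 3: divide by 3. So div: (-(((x - 4) + 1) - 3)) + 4 = 10.
Step 2. [(-(((x - 4) + 1) - 3)) + 4 = 10] subtract 4: x sits inside (… + 4), so sub: -(((x - 4) + 1) - 3) = 6.
Step 3. [-(((x - 4) + 1) - 3) = 6] leading − — multiply by −1. So neg: ((x - 4) + 1) - 3 = -6.
Step 4. [((x - 4) + 1) - 3 = -6] the outer -3 inverts by adding 3, so sub: (x - 4) + 1 = -3.
Step 5. [(x - 4) + 1 = -3] subtract 1: x sits inside (… + 1) ⇒ sub: x - 4 = -4.
Step 6. [x - 4 = -4] -4 is outermost — add 4 both sides. So sub: x = 0.

Answer: x ∈ {0}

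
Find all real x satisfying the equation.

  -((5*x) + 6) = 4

Step 1. [-((5*x) + 6) = 4] LHS negated; negate both sides. So neg: (5*x) + 6 = -4.
Step 2. [(5*x) + 6 = -4] peel the +6: subtract 6 from each side, so sub: 5*x = -10.
Step 3. [5*x = -10] 5·(inner) — divide through by 5, so div: x = -2.

Answer: x ∈ {-2}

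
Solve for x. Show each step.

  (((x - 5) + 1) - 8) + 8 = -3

Step 1. [(((x - 5) + 1) - 8) + 8 = -3] +8 is outermost — subtract 8 both sides. So sub: ((x - 5) + 1) - 8 = -11.
Step 2. [((x - 5) + 1) - 8 = -11] 8 comes off first (add 8), so sub: (x - 5) + 1 = -3.
Step 3. [(x - 5) + 1 = -3] +1 is outermost — subtract 1 both sides ⇒ sub: x - 5 = -4.
Step 4. [x - 5 = -4] peel the -5: add 5 from each side, so sub: x = 1.

Answer: x ∈ {1}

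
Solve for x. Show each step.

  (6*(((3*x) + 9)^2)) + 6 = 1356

Step 1. [(6*(((3*x) + 9)^2)) + 6 = 1356] subtract 6: x sits inside (… + 6), so sub: 6*(((3*x) + 9)^2) = 1350.
Step 2. [6*(((3*x) + 9)^2) = 1350] leading coefficient 6: divide by 6 ⇒ div: ((3*x) + 9)^2 = 225.
Step 3. [((3*x) + 9)^2 = 225] 225 ≥ 0, LHS is (·)² — take ±√. So sqrt: (3*x) + 9 = 15 or -15.
Step 4. [(3*x) + 9 = 15 or -15] 9 comes off first (subtract 9) ⇒ sub: 3*x = 6 or -24.
Step 5. [3*x = 6 or -24] divide by the outer 3. So div: x = 2 or -8.

Answer: x ∈ {-8, 2}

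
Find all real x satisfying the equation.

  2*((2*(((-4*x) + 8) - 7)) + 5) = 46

Step 1. [2*((2*(((-4*x) + 8) - 7)) + 5) = 46] leading coefficient 2: divide by 2 ⇒ div: (2*(((-4*x) + 8) - 7)) + 5 = 23.
Step 2. [(2*(((-4*x) + 8) - 7)) + 5 = 23] the outer +5 inverts by subtracting 5, so sub: 2*(((-4*x) + 8) - 7) = 18.
Step 3. [2*(((-4*x) + 8) - 7) = 18] 2 out front; divide by 2, so div: ((-4*x) + 8) - 7 = 9.
Step 4. [((-4*x) + 8) - 7 = 9] 7 comes off first (add 7), so sub: (-4*x) + 8 = 16.
Step 5. [(-4*x) + 8 = 16] common factor -4 (LHS and 16) — divide through, so factor: x - 2 = -4.
Step 6. [x - 2 = -4] -2 is outermost — add 2 both sides ⇒ sub: x = -2.

Answer: x ∈ {-2}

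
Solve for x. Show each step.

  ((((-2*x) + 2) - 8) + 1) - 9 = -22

Step 1. [((((-2*x) + 2) - 8) + 1) - 9 = -22] -9 is outermost — add 9 both sides, so sub: (((-2*x) + 2) - 8) + 1 = -13.
Step 2. [(((-2*x) + 2) - 8) + 1 = -13] the outer +1 inverts by subtracting 1. So sub: ((-2*x) + 2) - 8 = -14.
Step 3. [((-2*x) + 2) - 8 = -14] add 8: x sits inside (… - 8). So sub: (-2*x) + 2 = -6.
Step 4. [(-2*x) + 2 = -6] subtract 2: x sits inside (… + 2), so sub: -2*x = -8.
Step 5. [-2*x = -8] divide by the outer -2, so div: x = 4.

Answer: x ∈ {4}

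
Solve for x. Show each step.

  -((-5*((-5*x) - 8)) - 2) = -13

Step 1. [-((-5*((-5*x) - 8)) - 2) = -13] flip signs both sides ⇒ neg: (-5*((-5*x) - 8)) - 2 = 13.
Step 2. [(-5*((-5*x) - 8)) - 2 = 13] 2 comes off first (add 2), so sub: -5*((-5*x) - 8) = 15.
Step 3. [-5*((-5*x) - 8) = 15] divide by the outer -5. So div: (-5*x) - 8 = -3.
Step 4. [(-5*x) - 8 = -3] -8 is outermost — add 8 both sides ⇒ sub: -5*x = 5.
Step 5. [-5*x = 5] -5·(inner) — divide through by -5. So div: x = -1.

Answer: x ∈ {-1}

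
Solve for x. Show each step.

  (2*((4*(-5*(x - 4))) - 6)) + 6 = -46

Step 1. [(2*((4*(-5*(x - 4))) - 6)) + 6 = -46] 6 comes off first (subtract 6) ⇒ sub: 2*((4*(-5*(x - 4))) - 6) = -52.
Step 2. [2*((4*(-5*(x - 4))) - 6) = -52] leading coefficient 2: divide by 2. So div: (4*(-5*(x - 4))) - 6 = -26.
Step 3. [(4*(-5*(x - 4))) - 6 = -26] add 6: x sits inside (… - 6), so sub: 4*(-5*(x - 4)) = -20.
Step 4. [4*(-5*(x - 4)) = -20] 4·(inner) — divide through by 4 ⇒ div: -5*(x - 4) = -5.
Step 5. [-5*(x - 4) = -5] leading coefficient -5: divide by -5, so div: x - 4 = 1.
Step 6. [x - 4 = 1] -4 is outermost — add 4 both sides, so sub: x = 5.

Answer: x ∈ {5}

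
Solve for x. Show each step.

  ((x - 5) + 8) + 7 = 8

Step 1. [((x - 5) + 8) + 7 = 8] +7 is outermost — subtract 7 both sides. So sub: (x - 5) + 8 = 1.
Step 2. [(x - 5) + 8 = 1] 8 comes off first (subtract 8). So sub: x - 5 = -7.
Step 3. [x - 5 = -7] -5 is outermost — add 5 both sides ⇒ sub: x = -2.

Answer: x ∈ {-2}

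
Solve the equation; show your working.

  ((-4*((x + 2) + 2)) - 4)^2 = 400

Step 1. [((-4*((x + 2) + 2)) - 4)^2 = 400] 400 ≥ 0, LHS is (·)² — take ±√, so sqrt: (-4*((x + 2) + 2)) - 4 = 20 or -20.
Step 2. [(-4*((x + 2) + 2)) - 4 = 20 or -20] 4 comes off first (add 4). So sub: -4*((x + 2) + 2) = 24 or -16.
Step 3. [-4*((x + 2) + 2) = 24 or -16] LHS = -4·(…); ÷-4 both sides ⇒ div: (x + 2) + 2 = -6 or 4.
Step 4. [(x + 2) + 2 = -6 or 4] +2 is outermost — subtract 2 both sides, so sub: x + 2 = -8 or 2.
Step 5. [x + 2 = -8 or 2] 2 comes off first (subtract 2), so sub: x = -10 or 0.

Answer: x ∈ {-10, 0}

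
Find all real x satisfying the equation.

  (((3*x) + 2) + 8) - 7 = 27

Step 1. [(((3*x) + 2) + 8) - 7 = 27] the outer -7 inverts by adding 7 ⇒ sub: ((3*x) + 2) + 8 = 34.
Step 2. [((3*x) + 2) + 8 = 34] +8 is outermost — subtract 8 both sides ⇒ sub: (3*x) + 2 = 26.
Step 3. [(3*x) + 2 = 26] 2 comes off first (subtract 2) ⇒ sub: 3*x = 24.
Step 4. [3*x = 24] divide by the outer 3 ⇒ div: x = 8.

Answer: x ∈ {8}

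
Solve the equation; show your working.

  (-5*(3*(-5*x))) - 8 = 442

Step 1. [(-5*(3*(-5*x))) - 8 = 442] add 8: x sits inside (… - 8) ⇒ sub: -5*(3*(-5*x)) = 450.
Step 2. [-5*(3*(-5*x)) = 450] -5 out front; divide by -5 ⇒ div: 3*(-5*x) = -90.
Step 3. [3*(-5*x) = -90] 3 out front; divide by 3. So div: -5*x = -30.
Step 4. [-5*x = -30] -5 out front; divide by -5, so div: x = 6.

Answer: x ∈ {6}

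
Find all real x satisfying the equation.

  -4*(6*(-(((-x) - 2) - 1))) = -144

Step 1. [-4*(6*(-(((-x) - 2) - 1))) = -144] leading coefficient -4: divide by -4 ⇒ div: 6*(-(((-x) - 2) - 1)) = 36.
Step 2. [6*(-(((-x) - 2) - 1)) = 36] 6 out front; divide by 6. So div: -(((-x) - 2) - 1) = 6.
Step 3. [-(((-x) - 2) - 1) = 6] LHS negated; negate both sides. So neg: ((-x) - 2) - 1 = -6.
Step 4. [((-x) - 2) - 1 = -6] the outer -1 inverts by adding 1. So sub: (-x) - 2 = -5.
Step 5. [(-x) - 2 = -5] add 2: x sits inside (… - 2). So sub: -x = -3.
Step 6. [-x = -3] leading − — multiply by −1, so neg: x = 3.

Answer: x ∈ {3}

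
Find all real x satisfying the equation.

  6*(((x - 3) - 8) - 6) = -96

Step 1. [6*(((x - 3) - 8) - 6) = -96] LHS = 6·(…); ÷6 both sides. So div: ((x - 3) - 8) - 6 = -16.
Step 2. [((x - 3) - 8) - 6 = -16] -6 is outermost — add 6 both sides, so sub: (x - 3) - 8 = -10.
Step 3. [(x - 3) - 8 = -10] -8 is outermost — add 8 both sides, so sub: x - 3 = -2.
Step 4. [x - 3 = -2] the outer -3 inverts by adding 3 ⇒ sub: x = 1.

Answer: x ∈ {1}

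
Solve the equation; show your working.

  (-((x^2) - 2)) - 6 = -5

Step 1. [(-((x^2) - 2)) - 6 = -5] peel the -6: add 6 from each side. So sub: -((x^2) - 2) = 1.
Step 2. [-((x^2) - 2) = 1] LHS negated; negate both sides, so neg: (x^2) - 2 = -1.
Step 3. [(x^2) - 2 = -1] 2 comes off first (add 2) ⇒ sub: x^2 = 1.
Step 4. [x^2 = 1] √ both sides: 1 ≥ 0 gives two branches ⇒ sqrt: x = 1 or -1.

Answer: x ∈ {-1, 1}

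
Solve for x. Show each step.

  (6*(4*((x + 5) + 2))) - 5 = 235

Step 1. [(6*(4*((x + 5) + 2))) - 5 = 235] the outer -5 inverts by adding 5. So sub: 6*(4*((x + 5) + 2)) = 240.
Step 2. [6*(4*((x + 5) + 2)) = 240] 6 out front; divide by 6, so div: 4*((x + 5) + 2) = 40.
Step 3. [4*((x + 5) + 2) = 40] 4·(inner) — divide through by 4. So div: (x + 5) + 2 = 10.
Step 4. [(x + 5) + 2 = 10] subtract 2: x sits inside (… + 2), so sub: x + 5 = 8.
Step 5. [x + 5 = 8] 5 comes off first (subtract 5). So sub: x = 3.

Answer: x ∈ {3}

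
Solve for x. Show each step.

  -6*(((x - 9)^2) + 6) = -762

Step 1. [-6*(((x - 9)^2) + 6) = -762] leading coefficient -6: divide by -6. So div: ((x - 9)^2) + 6 = 127.
Step 2. [((x - 9)^2) + 6 = 127] peel the +6: subtract 6 from each side. So sub: (x - 9)^2 = 121.
Step 3. [(x - 9)^2 = 121] √ both sides: 121 ≥ 0 gives two branches ⇒ sqrt: x - 9 = 11 or -11.
Step 4. [x - 9 = 11 or -11] 9 comes off first (add 9) ⇒ sub: x = 20 or -2.

Answer: x ∈ {-2, 20}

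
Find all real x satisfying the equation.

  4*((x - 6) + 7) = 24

Step 1. [4*((x - 6) + 7) = 24] leading coefficient 4: divide by 4, so div: (x - 6) + 7 = 6.
Step 2. [(x - 6) + 7 = 6] peel the +7: subtract 7 from each side, so sub: x - 6 = -1.
Step 3. [x - 6 = -1] -6 is outermost — add 6 both sides. So sub: x = 5.

Answer: x ∈ {5}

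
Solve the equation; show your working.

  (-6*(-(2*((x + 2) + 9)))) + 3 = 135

Step 1. [(-6*(-(2*((x + 2) + 9)))) + 3 = 135] the outer +3 inverts by subtracting 3. So sub: -6*(-(2*((x + 2) + 9))) = 132.
Step 2. [-6*(-(2*((x + 2) + 9))) = 132] leading coefficient -6: divide by -6. So div: -(2*((x + 2) + 9)) = -22.
Step 3. [-(2*((x + 2) + 9)) = -22] LHS negated; negate both sides ⇒ neg: 2*((x + 2) + 9) = 22.
Step 4. [2*((x + 2) + 9) = 22] 2·(inner) — divide through by 2 ⇒ div: (x + 2) + 9 = 11.
Step 5. [(x + 2) + 9 = 11] peel the +9: subtract 9 from each side, so sub: x + 2 = 2.
Step 6. [x + 2 = 2] +2 is outermost — subtract 2 both sides. So sub: x = 0.

Answer: x ∈ {0}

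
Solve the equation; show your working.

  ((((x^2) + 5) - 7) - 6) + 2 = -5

Step 1. [((((x^2) + 5) - 7) - 6) + 2 = -5] the outer +2 inverts by subtracting 2, so sub: (((x^2) + 5) - 7) - 6 = -7.
Step 2. [(((x^2) + 5) - 7) - 6 = -7] the outer -6 inverts by adding 6 ⇒ sub: ((x^2) + 5) - 7 = -1.
Step 3. [((x^2) + 5) - 7 = -1] add 7: x sits inside (… - 7) ⇒ sub: (x^2) + 5 = 6.
Step 4. [(x^2) + 5 = 6] 5 comes off first (subtract 5), so sub: x^2 = 1.
Step 5. [x^2 = 1] √ both sides: 1 ≥ 0 gives two branches. So sqrt: x = 1 or -1.

Answer: x ∈ {-1, 1}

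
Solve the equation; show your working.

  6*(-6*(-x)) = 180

Step 1. [6*(-6*(-x)) = 180] leading coefficient 6: divide by 6, so div: -6*(-x) = 30.
Step 2. [-6*(-x) = 30] leading coefficient -6: divide by -6, so div: -x = -5.
Step 3. [-x = -5] LHS negated; negate both sides ⇒ neg: x = 5.

Answer: x ∈ {5}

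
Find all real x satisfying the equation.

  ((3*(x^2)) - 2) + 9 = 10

Step 1. [((3*(x^2)) - 2) + 9 = 10] +9 is outermost — subtract 9 both sides, so sub: (3*(x^2)) - 2 = 1.
Step 2. [(3*(x^2)) - 2 = 1] 2 comes off first (add 2), so sub: 3*(x^2) = 3.
Step 3. [3*(x^2) = 3] divide by the outer 3, so div: x^2 = 1.
Step 4. [x^2 = 1] √ both sides: 1 ≥ 0 gives two branches. So sqrt: x = 1 or -1.

Answer: x ∈ {-1, 1}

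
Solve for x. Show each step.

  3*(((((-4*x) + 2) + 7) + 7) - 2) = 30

Step 1. [3*(((((-4*x) + 2) + 7) + 7) - 2) = 30] 3 out front; divide by 3, so div: ((((-4*x) + 2) + 7) + 7) - 2 = 10.
Step 2. [((((-4*x) + 2) + 7) + 7) - 2 = 10] peel the -2: add 2 from each side ⇒ sub: (((-4*x) + 2) + 7) + 7 = 12.
Step 3. [(((-4*x) + 2) + 7) + 7 = 12] +7 is outermost — subtract 7 both sides ⇒ sub: ((-4*x) + 2) + 7 = 5.
Step 4. [((-4*x) + 2) + 7 = 5] peel the +7: subtract 7 from each side. So sub: (-4*x) + 2 = -2.
Step 5. [(-4*x) + 2 = -2] the outer +2 inverts by subtracting 2, so sub: -4*x = -4.
Step 6. [-4*x = -4] LHS = -4·(…); ÷-4 both sides. So div: x = 1.

Answer: x ∈ {1}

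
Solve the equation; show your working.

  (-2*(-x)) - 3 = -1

Step 1. [(-2*(-x)) - 3 = -1] the outer -3 inverts by adding 3 ⇒ sub: -2*(-x) = 2.
Step 2. [-2*(-x) = 2] -2 out front; divide by -2 ⇒ div: -x = -1.
Step 3. [-x = -1] flip signs both sides. So neg: x = 1.

Answer: x ∈ {1}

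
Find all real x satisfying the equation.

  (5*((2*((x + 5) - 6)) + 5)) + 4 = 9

Step 1. [(5*((2*((x + 5) - 6)) + 5)) + 4 = 9] peel the +4: subtract 4 from each side. So sub: 5*((2*((x + 5) - 6)) + 5) = 5.
Step 2. [5*((2*((x + 5) - 6)) + 5) = 5] LHS = 5·(…); ÷5 both sides. So div: (2*((x + 5) - 6)) + 5 = 1.
Step 3. [(2*((x + 5) - 6)) + 5 = 1] peel the +5: subtract 5 from each side, so sub: 2*((x + 5) - 6) = -4.
Step 4. [2*((x + 5) - 6) = -4] LHS = 2·(…); ÷2 both sides ⇒ div: (x + 5) - 6 = -2.
Step 5. [(x + 5) - 6 = -2] the outer -6 inverts by adding 6. So sub: x + 5 = 4.
Step 6. [x + 5 = 4] the outer +5 inverts by subtracting 5, so sub: x = -1.

Answer: x ∈ {-1}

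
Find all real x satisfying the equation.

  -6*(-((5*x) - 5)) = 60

Step 1. [-6*(-((5*x) - 5)) = 60] leading coefficient -6: divide by -6, so div: -((5*x) - 5) = -10.
Step 2. [-((5*x) - 5) = -10] flip signs both sides. So neg: (5*x) - 5 = 10.
Step 3. [(5*x) - 5 = 10] common factor 5 (LHS and 10) — divide through ⇒ factor: x - 1 = 2.
Step 4. [x - 1 = 2] peel the -1: add 1 from each side. So sub: x = 3.

Answer: x ∈ {3}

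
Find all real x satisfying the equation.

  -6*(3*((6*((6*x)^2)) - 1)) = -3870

Step 1. [-6*(3*((6*((6*x)^2)) - 1)) = -3870] -6·(inner) — divide through by -6, so div: 3*((6*((6*x)^2)) - 1) = 645.
Step 2. [3*((6*((6*x)^2)) - 1) = 645] LHS = 3·(…); ÷3 both sides ⇒ div: (6*((6*x)^2)) - 1 = 215.
Step 3. [(6*((6*x)^2)) - 1 = 215] -1 is outermost — add 1 both sides. So sub: 6*((6*x)^2) = 216.
Step 4. [6*((6*x)^2) = 216] divide by the outer 6 ⇒ div: (6*x)^2 = 36.
Step 5. [(6*x)^2 = 36] √ both sides: 36 ≥ 0 gives two branches ⇒ sqrt: 6*x = 6 or -6.
Step 6. [6*x = 6 or -6] LHS = 6·(…); ÷6 both sides ⇒ div: x = 1 or -1.

Answer: x ∈ {-1, 1}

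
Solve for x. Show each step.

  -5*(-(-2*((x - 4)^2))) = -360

Step 1. [-5*(-(-2*((x - 4)^2))) = -360] -5·(inner) — divide through by -5. So div: -(-2*((x - 4)^2)) = 72.
Step 2. [-(-2*((x - 4)^2)) = 72] leading − — multiply by −1 ⇒ neg: -2*((x - 4)^2) = -72.
Step 3. [-2*((x - 4)^2) = -72] -2 out front; divide by -2 ⇒ div: (x - 4)^2 = 36.
Step 4. [(x - 4)^2 = 36] LHS squared, RHS 36 ≥ 0: apply √ (±). So sqrt: x - 4 = 6 or -6.
Step 5. [x - 4 = 6 or -6] the outer -4 inverts by adding 4 ⇒ sub: x = 10 or -2.

Answer: x ∈ {-2, 10}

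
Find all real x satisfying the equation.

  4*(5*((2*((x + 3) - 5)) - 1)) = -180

Step 1. [4*(5*((2*((x + 3) - 5)) - 1)) = -180] 4·(inner) — divide through by 4. So div: 5*((2*((x + 3) - 5)) - 1) = -45.
Step 2. [5*((2*((x + 3) - 5)) - 1) = -45] 5·(inner) — divide through by 5. So div: (2*((x + 3) - 5)) - 1 = -9.
Step 3. [(2*((x + 3) - 5)) - 1 = -9] peel the -1: add 1 from each side ⇒ sub: 2*((x + 3) - 5) = -8.
Step 4. [2*((x + 3) - 5) = -8] LHS = 2·(…); ÷2 both sides. So div: (x + 3) - 5 = -4.
Step 5. [(x + 3) - 5 = -4] the outer -5 inverts by adding 5, so sub: x + 3 = 1.
Step 6. [x + 3 = 1] subtract 3: x sits inside (… + 3), so sub: x = -2.

Answer: x ∈ {-2}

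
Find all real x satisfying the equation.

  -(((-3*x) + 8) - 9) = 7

Step 1. [-(((-3*x) + 8) - 9) = 7] leading − — multiply by −1, so neg: ((-3*x) + 8) - 9 = -7.
Step 2. [((-3*x) + 8) - 9 = -7] the outer -9 inverts by adding 9 ⇒ sub: (-3*x) + 8 = 2.
Step 3. [(-3*x) + 8 = 2] 8 comes off first (subtract 8), so sub: -3*x = -6.
Step 4. [-3*x = -6] -3·(inner) — divide through by -3. So div: x = 2.

Answer: x ∈ {2}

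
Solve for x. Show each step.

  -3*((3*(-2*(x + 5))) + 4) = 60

Step 1. [-3*((3*(-2*(x + 5))) + 4) = 60] -3 out front; divide by -3, so div: (3*(-2*(x + 5))) + 4 = -20.
Step 2. [(3*(-2*(x + 5))) + 4 = -20] the outer +4 inverts by subtracting 4. So sub: 3*(-2*(x + 5)) = -24.
Step 3. [3*(-2*(x + 5)) = -24] divide by the outer 3, so div: -2*(x + 5) = -8.
Step 4. [-2*(x + 5) = -8] -2·(inner) — divide through by -2, so div: x + 5 = 4.
Step 5. [x + 5 = 4] the outer +5 inverts by subtracting 5. So sub: x = -1.

Answer: x ∈ {-1}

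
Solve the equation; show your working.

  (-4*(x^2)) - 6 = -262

Step 1. [(-4*(x^2)) - 6 = -262] 6 comes off first (add 6). So sub: -4*(x^2) = -256.
Step 2. [-4*(x^2) = -256] -4·(inner) — divide through by -4, so div: x^2 = 64.
Step 3. [x^2 = 64] 64 ≥ 0, LHS is (·)² — take ±√, so sqrt: x = 8 or -8.

Answer: x ∈ {-8, 8}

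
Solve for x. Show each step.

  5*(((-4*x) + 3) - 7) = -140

Step 1. [5*(((-4*x) + 3) - 7) = -140] LHS = 5·(…); ÷5 both sides, so div: ((-4*x) + 3) - 7 = -28.
Step 2. [((-4*x) + 3) - 7 = -28] the outer -7 inverts by adding 7. So sub: (-4*x) + 3 = -21.
Step 3. [(-4*x) + 3 = -21] the outer +3 inverts by subtracting 3, so sub: -4*x = -24.
Step 4. [-4*x = -24] LHS = -4·(…); ÷-4 both sides. So div: x = 6.

Answer: x ∈ {6}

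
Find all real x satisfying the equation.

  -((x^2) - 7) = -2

Step 1. [-((x^2) - 7) = -2] LHS negated; negate both sides. So neg: (x^2) - 7 = 2.
Step 2. [(x^2) - 7 = 2] peel the -7: add 7 from each side. So sub: x^2 = 9.
Step 3. [x^2 = 9] LHS squared, RHS 9 ≥ 0: apply √ (±), so sqrt: x = 3 or -3.

Answer: x ∈ {-3, 3}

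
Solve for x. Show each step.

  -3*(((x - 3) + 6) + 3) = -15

Step 1. [-3*(((x - 3) + 6) + 3) = -15] leading coefficient -3: divide by -3. So div: ((x - 3) + 6) + 3 = 5.
Step 2. [((x - 3) + 6) + 3 = 5] peel the +3: subtract 3 from each side ⇒ sub: (x - 3) + 6 = 2.
Step 3. [(x - 3) + 6 = 2] the outer +6 inverts by subtracting 6. So sub: x - 3 = -4.
Step 4. [x - 3 = -4] peel the -3: add 3 from each side ⇒ sub: x = -1.

Answer: x ∈ {-1}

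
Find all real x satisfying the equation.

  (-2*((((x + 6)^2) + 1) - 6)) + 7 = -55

Step 1. [(-2*((((x + 6)^2) + 1) - 6)) + 7 = -55] +7 is outermost — subtract 7 both sides. So sub: -2*((((x + 6)^2) + 1) - 6) = -62.
Step 2. [-2*((((x + 6)^2) + 1) - 6) = -62] -2·(inner) — divide through by -2. So div: (((x + 6)^2) + 1) - 6 = 31.
Step 3. [(((x + 6)^2) + 1) - 6 = 31] 6 comes off first (add 6) ⇒ sub: ((x + 6)^2) + 1 = 37.
Step 4. [((x + 6)^2) + 1 = 37] subtract 1: x sits inside (… + 1). So sub: (x + 6)^2 = 36.
Step 5. [(x + 6)^2 = 36] 36 ≥ 0, LHS is (·)² — take ±√ ⇒ sqrt: x + 6 = 6 or -6.
Step 6. [x + 6 = 6 or -6] the outer +6 inverts by subtracting 6, so sub: x = 0 or -12.

Answer: x ∈ {-12, 0}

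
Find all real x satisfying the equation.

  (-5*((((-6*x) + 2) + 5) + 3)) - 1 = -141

Step 1. [(-5*((((-6*x) + 2) + 5) + 3)) - 1 = -141] peel the -1: add 1 from each side ⇒ sub: -5*((((-6*x) + 2) + 5) + 3) = -140.
Step 2. [-5*((((-6*x) + 2) + 5) + 3) = -140] -5 out front; divide by -5. So div: (((-6*x) + 2) + 5) + 3 = 28.
Step 3. [(((-6*x) + 2) + 5) + 3 = 28] subtract 3: x sits inside (… + 3) ⇒ sub: ((-6*x) + 2) + 5 = 25.
Step 4. [((-6*x) + 2) + 5 = 25] subtract 5: x sits inside (… + 5) ⇒ sub: (-6*x) + 2 = 20.
Step 5. [(-6*x) + 2 = 20] 2 comes off first (subtract 2) ⇒ sub: -6*x = 18.
Step 6. [-6*x = 18] leading coefficient -6: divide by -6. So div: x = -3.

Answer: x ∈ {-3}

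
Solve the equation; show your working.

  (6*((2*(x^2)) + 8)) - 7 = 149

Step 1. [(6*((2*(x^2)) + 8)) - 7 = 149] peel the -7: add 7 from each side. So sub: 6*((2*(x^2)) + 8) = 156.
Step 2. [6*((2*(x^2)) + 8) = 156] divide by the outer 6, so div: (2*(x^2)) + 8 = 26.
Step 3. [(2*(x^2)) + 8 = 26] 2 | LHS and 2 | 26: pull 2 out ⇒ factor: (x^2) + 4 = 13.
Step 4. [(x^2) + 4 = 13] the outer +4 inverts by subtracting 4, so sub: x^2 = 9.
Step 5. [x^2 = 9] LHS squared, RHS 9 ≥ 0: apply √ (±), so sqrt: x = 3 or -3.

Answer: x ∈ {-3, 3}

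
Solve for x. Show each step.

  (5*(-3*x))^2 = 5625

Step 1. [(5*(-3*x))^2 = 5625] √ both sides: 5625 ≥ 0 gives two branches. So sqrt: 5*(-3*x) = 75 or -75.
Step 2. [5*(-3*x) = 75 or -75] divide by the outer 5. So div: -3*x = 15 or -15.
Step 3. [-3*x = 15 or -15] -3 out front; divide by -3 ⇒ div: x = -5 or 5.

Answer: x ∈ {-5, 5}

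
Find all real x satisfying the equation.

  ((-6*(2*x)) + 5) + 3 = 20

Step 1. [((-6*(2*x)) + 5) + 3 = 20] +3 is outermost — subtract 3 both sides, so sub: (-6*(2*x)) + 5 = 17.
Step 2. [(-6*(2*x)) + 5 = 17] 5 comes off first (subtract 5) ⇒ sub: -6*(2*x) = 12.
Step 3. [-6*(2*x) = 12] -6 out front; divide by -6, so div: 2*x = -2.
Step 4. [2*x = -2] LHS = 2·(…); ÷2 both sides ⇒ div: x = -1.

Answer: x ∈ {-1}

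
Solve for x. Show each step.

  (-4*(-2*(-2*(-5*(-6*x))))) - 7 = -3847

Step 1. [(-4*(-2*(-2*(-5*(-6*x))))) - 7 = -3847] -7 is outermost — add 7 both sides, so sub: -4*(-2*(-2*(-5*(-6*x)))) = -3840.
Step 2. [-4*(-2*(-2*(-5*(-6*x)))) = -3840] LHS = -4·(…); ÷-4 both sides. So div: -2*(-2*(-5*(-6*x))) = 960.
Step 3. [-2*(-2*(-5*(-6*x))) = 960] divide by the outer -2, so div: -2*(-5*(-6*x)) = -480.
Step 4. [-2*(-5*(-6*x)) = -480] leading coefficient -2: divide by -2. So div: -5*(-6*x) = 240.
Step 5. [-5*(-6*x) = 240] divide by the outer -5. So div: -6*x = -48.
Step 6. [-6*x = -48] leading coefficient -6: divide by -6. So div: x = 8.

Answer: x ∈ {8}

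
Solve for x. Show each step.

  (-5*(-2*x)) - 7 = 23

Step 1. [(-5*(-2*x)) - 7 = 23] -7 is outermost — add 7 both sides ⇒ sub: -5*(-2*x) = 30.
Step 2. [-5*(-2*x) = 30] -5 out front; divide by -5 ⇒ div: -2*x = -6.
Step 3. [-2*x = -6] -2 out front; divide by -2 ⇒ div: x = 3.

Answer: x ∈ {3}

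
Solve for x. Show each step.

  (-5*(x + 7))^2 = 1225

Step 1. [(-5*(x + 7))^2 = 1225] √ both sides: 1225 ≥ 0 gives two branches, so sqrt: -5*(x + 7) = 35 or -35.
Step 2. [-5*(x + 7) = 35 or -35] leading coefficient -5: divide by -5 ⇒ div: x + 7 = -7 or 7.
Step 3. [x + 7 = -7 or 7] the outer +7 inverts by subtracting 7, so sub: x = -14 or 0.

Answer: x ∈ {-14, 0}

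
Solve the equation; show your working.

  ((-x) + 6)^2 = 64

Step 1. [((-x) + 6)^2 = 64] LHS squared, RHS 64 ≥ 0: apply √ (±), so sqrt: (-x) + 6 = 8 or -8.
Step 2. [(-x) + 6 = 8 or -8] 6 comes off first (subtract 6) ⇒ sub: -x = 2 or -14.
Step 3. [-x = 2 or -14] flip signs both sides. So neg: x = -2 or 14.

Answer: x ∈ {-2, 14}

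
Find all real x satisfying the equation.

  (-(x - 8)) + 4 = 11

Step 1. [(-(x - 8)) + 4 = 11] the outer +4 inverts by subtracting 4 ⇒ sub: -(x - 8) = 7.
Step 2. [-(x - 8) = 7] flip signs both sides, so neg: x - 8 = -7.
Step 3. [x - 8 = -7] peel the -8: add 8 from each side, so sub: x = 1.

Answer: x ∈ {1}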